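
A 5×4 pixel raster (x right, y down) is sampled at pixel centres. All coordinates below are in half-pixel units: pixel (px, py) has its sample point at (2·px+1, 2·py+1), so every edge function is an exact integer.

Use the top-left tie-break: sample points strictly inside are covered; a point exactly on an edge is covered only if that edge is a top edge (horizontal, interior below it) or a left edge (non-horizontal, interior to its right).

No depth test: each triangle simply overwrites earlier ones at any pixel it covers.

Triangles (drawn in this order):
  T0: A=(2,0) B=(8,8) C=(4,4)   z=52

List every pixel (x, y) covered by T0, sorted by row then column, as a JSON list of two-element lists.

T0:
  2·area = 8
  edge (2, 0)→(8, 8): d=(6,8) right/bottom  bias=-1
  edge (8, 8)→(4, 4): d=(-4,-4) top-left  bias=+0
  edge (4, 4)→(2, 0): d=(-2,-4) top-left  bias=+0
    (0,0)@(1, 1): e=[14,0,-6] → ·  [on edge]
    (1,1)@(3, 3): e=[10,0,-2] → ·  [on edge]
    (2,2)@(5, 5): e=[6,0,2] → #  [on edge]
    (3,2)@(7, 5): e=[-10,8,10] → ·
    (2,3)@(5, 7): e=[18,-8,-2] → ·
    (3,3)@(7, 7): e=[2,0,6] → #  [on edge]
    (4,3)@(9, 7): e=[-14,8,14] → ·
  covered (2 px):
    · · · · ·
    · · · · ·
    · · # · ·
    · · · # ·

Result: [[2,2],[3,3]]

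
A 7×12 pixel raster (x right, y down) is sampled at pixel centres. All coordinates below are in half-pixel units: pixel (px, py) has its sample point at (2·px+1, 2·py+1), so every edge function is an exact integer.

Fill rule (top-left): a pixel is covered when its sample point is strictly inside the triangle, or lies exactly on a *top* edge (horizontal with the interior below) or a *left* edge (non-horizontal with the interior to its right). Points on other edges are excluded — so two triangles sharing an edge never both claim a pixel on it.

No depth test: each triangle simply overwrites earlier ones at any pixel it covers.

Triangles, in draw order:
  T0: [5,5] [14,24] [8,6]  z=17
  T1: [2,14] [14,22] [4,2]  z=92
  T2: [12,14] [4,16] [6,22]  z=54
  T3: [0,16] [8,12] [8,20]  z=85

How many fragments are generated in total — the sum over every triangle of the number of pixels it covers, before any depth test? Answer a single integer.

T0:
  2·area = 48  (B↔C swapped to make it positive)
  edge (5, 5)→(8, 6): d=(3,1) right/bottom  bias=-1
  edge (8, 6)→(14, 24): d=(6,18) right/bottom  bias=-1
  edge (14, 24)→(5, 5): d=(-9,-19) top-left  bias=+0
    (3,1)@(7, 3): e=[-8,0,56] → ·  [on edge]
    (2,2)@(5, 5): e=[0,48,0] → ·  [on edge]
    (3,3)@(7, 7): e=[4,24,20] → #
    (4,3)@(9, 7): e=[2,-12,58] → ·
    (5,3)@(11, 7): e=[0,-48,96] → ·  [on edge]
    (3,4)@(7, 9): e=[10,36,2] → #
    (4,4)@(9, 9): e=[8,0,40] → ·  [on edge]
    (3,5)@(7, 11): e=[16,48,-16] → ·
    (4,5)@(9, 11): e=[14,12,22] → #
    (5,5)@(11, 11): e=[12,-24,60] → ·
    (4,6)@(9, 13): e=[20,24,4] → #
    (5,6)@(11, 13): e=[18,-12,42] → ·
    (5,7)@(11, 15): e=[24,0,24] → ·  [on edge]
    (6,10)@(13, 21): e=[40,0,8] → ·  [on edge]
  covered (5 px):
    · · · · · · ·
    · · · · · · ·
    · · · · · · ·
    · · · # · · ·
    · · · # · · ·
    · · · · # · ·
    · · · · # · ·
    · · · · · · ·
    · · · · · # ·
    · · · · · · ·
    · · · · · · ·
    · · · · · · ·
T1:
  2·area = 160  (B↔C swapped to make it positive)
  edge (2, 14)→(4, 2): d=(2,-12) top-left  bias=+0
  edge (4, 2)→(14, 22): d=(10,20) right/bottom  bias=-1
  edge (14, 22)→(2, 14): d=(-12,-8) top-left  bias=+0
    (2,2)@(5, 5): e=[18,10,132] → #
    (3,2)@(7, 5): e=[42,-30,148] → ·
    (2,3)@(5, 7): e=[22,30,108] → #
    (3,3)@(7, 7): e=[46,-10,124] → ·
    (1,4)@(3, 9): e=[2,90,68] → #
    (3,4)@(7, 9): e=[50,10,100] → #
    (4,4)@(9, 9): e=[74,-30,116] → ·
    (1,5)@(3, 11): e=[6,110,44] → #
    (4,5)@(9, 11): e=[78,-10,92] → ·
    (1,6)@(3, 13): e=[10,130,20] → #
    (4,6)@(9, 13): e=[82,10,68] → #
    (5,6)@(11, 13): e=[106,-30,84] → ·
  covered (20 px):
    · · · · · · ·
    · · · · · · ·
    · · # · · · ·
    · · # · · · ·
    · # # # · · ·
    · # # # · · ·
    · # # # # · ·
    · · # # # · ·
    · · · # # # ·
    · · · · · # ·
    · · · · · · #
    · · · · · · ·
T2:
  2·area = 52  (B↔C swapped to make it positive)
  edge (12, 14)→(6, 22): d=(-6,8) right/bottom  bias=-1
  edge (6, 22)→(4, 16): d=(-2,-6) top-left  bias=+0
  edge (4, 16)→(12, 14): d=(8,-2) top-left  bias=+0
    (0,3)@(1, 7): e=[130,0,-78] → ·  [on edge]
    (1,6)@(3, 13): e=[78,0,-26] → ·  [on edge]
    (4,7)@(9, 15): e=[18,32,2] → #
    (5,7)@(11, 15): e=[2,44,6] → #
    (6,7)@(13, 15): e=[-14,56,10] → ·
    (2,8)@(5, 17): e=[38,4,10] → #
    (3,8)@(7, 17): e=[22,16,14] → #
    (5,8)@(11, 17): e=[-10,40,22] → ·
    (2,9)@(5, 19): e=[26,0,26] → #  [on edge]
    (4,9)@(9, 19): e=[-6,24,34] → ·
    (2,10)@(5, 21): e=[14,-4,42] → ·
    (3,10)@(7, 21): e=[-2,8,46] → ·
  covered (7 px):
    · · · · · · ·
    · · · · · · ·
    · · · · · · ·
    · · · · · · ·
    · · · · · · ·
    · · · · · · ·
    · · · · · · ·
    · · · · # # ·
    · · # # # · ·
    · · # # · · ·
    · · · · · · ·
    · · · · · · ·
T3:
  2·area = 64
  edge (0, 16)→(8, 12): d=(8,-4) top-left  bias=+0
  edge (8, 12)→(8, 20): d=(0,8) right/bottom  bias=-1
  edge (8, 20)→(0, 16): d=(-8,-4) top-left  bias=+0
    (3,6)@(7, 13): e=[4,8,52] → #
    (4,6)@(9, 13): e=[12,-8,60] → ·
    (1,7)@(3, 15): e=[4,40,20] → #
    (2,7)@(5, 15): e=[12,24,28] → #
    (4,7)@(9, 15): e=[28,-8,44] → ·
    (1,8)@(3, 17): e=[20,40,4] → #
    (4,8)@(9, 17): e=[44,-8,28] → ·
    (1,9)@(3, 19): e=[36,40,-12] → ·
    (2,9)@(5, 19): e=[44,24,-4] → ·
    (3,9)@(7, 19): e=[52,8,4] → #
    (4,9)@(9, 19): e=[60,-8,12] → ·
    (3,10)@(7, 21): e=[68,8,-12] → ·
  covered (8 px):
    · · · · · · ·
    · · · · · · ·
    · · · · · · ·
    · · · · · · ·
    · · · · · · ·
    · · · · · · ·
    · · · # · · ·
    · # # # · · ·
    · # # # · · ·
    · · · # · · ·
    · · · · · · ·
    · · · · · · ·

Result: 40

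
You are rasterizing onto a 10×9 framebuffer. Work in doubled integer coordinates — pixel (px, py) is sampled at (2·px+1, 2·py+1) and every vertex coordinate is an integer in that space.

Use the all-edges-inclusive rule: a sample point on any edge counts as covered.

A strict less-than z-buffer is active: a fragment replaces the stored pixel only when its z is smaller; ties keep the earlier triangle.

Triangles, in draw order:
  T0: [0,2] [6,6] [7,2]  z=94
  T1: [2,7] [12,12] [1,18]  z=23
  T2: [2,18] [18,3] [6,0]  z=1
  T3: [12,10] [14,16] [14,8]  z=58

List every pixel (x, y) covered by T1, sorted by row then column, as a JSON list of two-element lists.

T0:
  2·area = 28  (B↔C swapped to make it positive)
  edge (0, 2)→(7, 2): d=(7,0) inclusive
  edge (7, 2)→(6, 6): d=(-1,4) inclusive
  edge (6, 6)→(0, 2): d=(-6,-4) inclusive
    (1,1)@(3, 3): e=[7,15,6] → #
    (2,1)@(5, 3): e=[7,7,14] → #
    (3,1)@(7, 3): e=[7,-1,22] → ·
    (1,2)@(3, 5): e=[21,13,-6] → ·
    (2,2)@(5, 5): e=[21,5,2] → #
    (3,2)@(7, 5): e=[21,-3,10] → ·
    (2,3)@(5, 7): e=[35,3,-10] → ·
  covered (3 px):
    · · · · · · · · · ·
    · # # · · · · · · ·
    · · # · · · · · · ·
    · · · · · · · · · ·
    · · · · · · · · · ·
    · · · · · · · · · ·
    · · · · · · · · · ·
    · · · · · · · · · ·
    · · · · · · · · · ·
T1:
  2·area = 115
  edge (2, 7)→(12, 12): d=(10,5) inclusive
  edge (12, 12)→(1, 18): d=(-11,6) inclusive
  edge (1, 18)→(2, 7): d=(1,-11) inclusive
    (1,4)@(3, 9): e=[15,87,13] → #
    (2,4)@(5, 9): e=[5,75,35] → #
    (3,4)@(7, 9): e=[-5,63,57] → ·
    (1,5)@(3, 11): e=[35,65,15] → #
    (3,5)@(7, 11): e=[15,41,59] → #
    (4,5)@(9, 11): e=[5,29,81] → #
    (5,5)@(11, 11): e=[-5,17,103] → ·
    (1,6)@(3, 13): e=[55,43,17] → #
    (5,6)@(11, 13): e=[15,-5,105] → ·
    (1,7)@(3, 15): e=[75,21,19] → #
    (3,7)@(7, 15): e=[55,-3,63] → ·
    (4,7)@(9, 15): e=[45,-15,85] → ·
  covered (12 px):
    · · · · · · · · · ·
    · · · · · · · · · ·
    · · · · · · · · · ·
    · · · · · · · · · ·
    · # # · · · · · · ·
    · # # # # · · · · ·
    · # # # # · · · · ·
    · # # · · · · · · ·
    · · · · · · · · · ·
T2:
  2·area = 228  (B↔C swapped to make it positive)
  edge (2, 18)→(6, 0): d=(4,-18) inclusive
  edge (6, 0)→(18, 3): d=(12,3) inclusive
  edge (18, 3)→(2, 18): d=(-16,15) inclusive
    (3,0)@(7, 1): e=[22,9,197] → #
    (4,0)@(9, 1): e=[58,3,167] → #
    (5,0)@(11, 1): e=[94,-3,137] → ·
    (3,1)@(7, 3): e=[30,33,165] → #
    (5,1)@(11, 3): e=[102,21,105] → #
    (6,1)@(13, 3): e=[138,15,75] → #
    (7,1)@(15, 3): e=[174,9,45] → #
    (8,1)@(17, 3): e=[210,3,15] → #
    (9,1)@(19, 3): e=[246,-3,-15] → ·
    (2,2)@(5, 5): e=[2,63,163] → #
    (8,2)@(17, 5): e=[218,27,-17] → ·
    (2,3)@(5, 7): e=[10,87,131] → #
  covered (31 px):
    · · · # # · · · · ·
    · · · # # # # # # ·
    · · # # # # # # · ·
    · · # # # # # · · ·
    · · # # # # · · · ·
    · · # # # · · · · ·
    · · # # · · · · · ·
    · # # · · · · · · ·
    · # · · · · · · · ·
T3:
  2·area = 16  (B↔C swapped to make it positive)
  edge (12, 10)→(14, 8): d=(2,-2) inclusive
  edge (14, 8)→(14, 16): d=(0,8) inclusive
  edge (14, 16)→(12, 10): d=(-2,-6) inclusive
    (4,0)@(9, 1): e=[-24,40,0] → ·  [on edge]
    (9,1)@(19, 3): e=[0,-40,56] → ·  [on edge]
    (8,2)@(17, 5): e=[0,-24,40] → ·  [on edge]
    (5,3)@(11, 7): e=[-8,24,0] → ·  [on edge]
    (7,3)@(15, 7): e=[0,-8,24] → ·  [on edge]
    (6,4)@(13, 9): e=[0,8,8] → #  [on edge]
    (7,4)@(15, 9): e=[4,-8,20] → ·
    (5,5)@(11, 11): e=[0,24,-8] → ·  [on edge]
    (6,5)@(13, 11): e=[4,8,4] → #
    (7,5)@(15, 11): e=[8,-8,16] → ·
    (4,6)@(9, 13): e=[0,40,-24] → ·  [on edge]
    (6,6)@(13, 13): e=[8,8,0] → #  [on edge]
    (3,7)@(7, 15): e=[0,56,-40] → ·  [on edge]
    (2,8)@(5, 17): e=[0,72,-56] → ·  [on edge]
  covered (3 px):
    · · · · · · · · · ·
    · · · · · · · · · ·
    · · · · · · · · · ·
    · · · · · · · · · ·
    · · · · · · # · · ·
    · · · · · · # · · ·
    · · · · · · # · · ·
    · · · · · · · · · ·
    · · · · · · · · · ·

Result: [[1,4],[2,4],[1,5],[2,5],[3,5],[4,5],[1,6],[2,6],[3,6],[4,6],[1,7],[2,7]]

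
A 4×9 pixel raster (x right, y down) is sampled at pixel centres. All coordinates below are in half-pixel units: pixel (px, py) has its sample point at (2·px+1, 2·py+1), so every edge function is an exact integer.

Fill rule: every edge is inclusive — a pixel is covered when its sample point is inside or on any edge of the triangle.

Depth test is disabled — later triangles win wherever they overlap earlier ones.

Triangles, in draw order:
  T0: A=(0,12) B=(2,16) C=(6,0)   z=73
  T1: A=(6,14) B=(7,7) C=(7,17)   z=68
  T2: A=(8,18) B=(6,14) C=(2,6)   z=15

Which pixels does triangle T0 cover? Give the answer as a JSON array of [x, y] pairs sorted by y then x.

T0:
  2·area = 48  (B↔C swapped to make it positive)
  edge (0, 12)→(6, 0): d=(6,-12) inclusive
  edge (6, 0)→(2, 16): d=(-4,16) inclusive
  edge (2, 16)→(0, 12): d=(-2,-4) inclusive
    (2,1)@(5, 3): e=[6,4,38] → X
    (3,1)@(7, 3): e=[30,-28,46] → .
    (2,2)@(5, 5): e=[18,-4,34] → .
    (1,3)@(3, 7): e=[6,20,22] → X
    (2,3)@(5, 7): e=[30,-12,30] → .
    (1,4)@(3, 9): e=[18,12,18] → X
    (2,4)@(5, 9): e=[42,-20,26] → .
    (0,5)@(1, 11): e=[6,36,6] → X
    (2,5)@(5, 11): e=[54,-28,22] → .
    (0,6)@(1, 13): e=[18,28,2] → X
    (1,6)@(3, 13): e=[42,-4,10] → .
    (0,7)@(1, 15): e=[30,20,-2] → .
  covered (6 px):
    . . . .
    . . X .
    . . . .
    . X . .
    . X . .
    X X . .
    X . . .
    . . . .
    . . . .
T1:
  2·area = 10
  edge (6, 14)→(7, 7): d=(1,-7) inclusive
  edge (7, 7)→(7, 17): d=(0,10) inclusive
  edge (7, 17)→(6, 14): d=(-1,-3) inclusive
    (3,0)@(7, 1): e=[-6,0,16] → .  [on edge]
    (3,1)@(7, 3): e=[-4,0,14] → .  [on edge]
    (1,2)@(3, 5): e=[-30,40,0] → .  [on edge]
    (3,2)@(7, 5): e=[-2,0,12] → .  [on edge]
    (3,3)@(7, 7): e=[0,0,10] → X  [on edge]
    (3,4)@(7, 9): e=[2,0,8] → X  [on edge]
    (2,5)@(5, 11): e=[-10,20,0] → .  [on edge]
    (3,5)@(7, 11): e=[4,0,6] → X  [on edge]
    (3,6)@(7, 13): e=[6,0,4] → X  [on edge]
    (3,7)@(7, 15): e=[8,0,2] → X  [on edge]
    (3,8)@(7, 17): e=[10,0,0] → X  [on edge]
  covered (6 px):
    . . . .
    . . . .
    . . . .
    . . . X
    . . . X
    . . . X
    . . . X
    . . . X
    . . . X
T2:
  degenerate (2·area = 0) — covers nothing

Result: [[2,1],[1,3],[1,4],[0,5],[1,5],[0,6]]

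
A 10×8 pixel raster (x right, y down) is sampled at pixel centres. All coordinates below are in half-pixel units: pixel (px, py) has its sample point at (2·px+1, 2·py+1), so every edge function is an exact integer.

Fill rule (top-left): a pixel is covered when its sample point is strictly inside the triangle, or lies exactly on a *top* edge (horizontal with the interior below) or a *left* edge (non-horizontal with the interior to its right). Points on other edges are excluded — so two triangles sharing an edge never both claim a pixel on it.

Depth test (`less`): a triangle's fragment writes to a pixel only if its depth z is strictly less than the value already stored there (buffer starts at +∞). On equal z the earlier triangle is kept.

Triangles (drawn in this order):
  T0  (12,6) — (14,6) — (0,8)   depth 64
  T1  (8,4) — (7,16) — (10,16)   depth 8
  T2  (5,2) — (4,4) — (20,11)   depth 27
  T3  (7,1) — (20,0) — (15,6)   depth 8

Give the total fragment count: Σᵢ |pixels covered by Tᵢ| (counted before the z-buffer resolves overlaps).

T0:
  2·area = 4
  edge (12, 6)→(14, 6): d=(2,0) top-left  bias=+0
  edge (14, 6)→(0, 8): d=(-14,2) right/bottom  bias=-1
  edge (0, 8)→(12, 6): d=(12,-2) top-left  bias=+0
    (3,3)@(7, 7): e=[2,0,2] → ·  [on edge]
  covered (0 px):
    · · · · · · · · · ·
    · · · · · · · · · ·
    · · · · · · · · · ·
    · · · · · · · · · ·
    · · · · · · · · · ·
    · · · · · · · · · ·
    · · · · · · · · · ·
    · · · · · · · · · ·
T1:
  2·area = 36  (B↔C swapped to make it positive)
  edge (8, 4)→(10, 16): d=(2,12) right/bottom  bias=-1
  edge (10, 16)→(7, 16): d=(-3,0) right/bottom  bias=-1
  edge (7, 16)→(8, 4): d=(1,-12) top-left  bias=+0
    (4,5)@(9, 11): e=[2,15,19] → #
    (5,5)@(11, 11): e=[-22,15,43] → ·
    (4,6)@(9, 13): e=[6,9,21] → #
    (5,6)@(11, 13): e=[-18,9,45] → ·
    (4,7)@(9, 15): e=[10,3,23] → #
    (5,7)@(11, 15): e=[-14,3,47] → ·
  covered (3 px):
    · · · · · · · · · ·
    · · · · · · · · · ·
    · · · · · · · · · ·
    · · · · · · · · · ·
    · · · · · · · · · ·
    · · · · # · · · · ·
    · · · · # · · · · ·
    · · · · # · · · · ·
T2:
  2·area = 39  (B↔C swapped to make it positive)
  edge (5, 2)→(20, 11): d=(15,9) right/bottom  bias=-1
  edge (20, 11)→(4, 4): d=(-16,-7) top-left  bias=+0
  edge (4, 4)→(5, 2): d=(1,-2) top-left  bias=+0
    (2,1)@(5, 3): e=[15,23,1] → #
    (3,1)@(7, 3): e=[-3,37,5] → ·
    (2,2)@(5, 5): e=[45,-9,3] → ·
    (3,2)@(7, 5): e=[27,5,7] → #
    (4,2)@(9, 5): e=[9,19,11] → #
    (5,2)@(11, 5): e=[-9,33,15] → ·
    (3,3)@(7, 7): e=[57,-27,9] → ·
    (4,3)@(9, 7): e=[39,-13,13] → ·
    (5,3)@(11, 7): e=[21,1,17] → #
    (6,3)@(13, 7): e=[3,15,21] → #
    (7,3)@(15, 7): e=[-15,29,25] → ·
    (5,4)@(11, 9): e=[51,-31,19] → ·
  covered (5 px):
    · · · · · · · · · ·
    · · # · · · · · · ·
    · · · # # · · · · ·
    · · · · · # # · · ·
    · · · · · · · · · ·
    · · · · · · · · · ·
    · · · · · · · · · ·
    · · · · · · · · · ·
T3:
  2·area = 73
  edge (7, 1)→(20, 0): d=(13,-1) top-left  bias=+0
  edge (20, 0)→(15, 6): d=(-5,6) right/bottom  bias=-1
  edge (15, 6)→(7, 1): d=(-8,-5) top-left  bias=+0
    (3,0)@(7, 1): e=[0,73,0] → #  [on edge]
    (4,0)@(9, 1): e=[2,61,10] → #
    (5,0)@(11, 1): e=[4,49,20] → #
    (6,0)@(13, 1): e=[6,37,30] → #
    (7,0)@(15, 1): e=[8,25,40] → #
    (8,0)@(17, 1): e=[10,13,50] → #
    (9,0)@(19, 1): e=[12,1,60] → #
    (3,1)@(7, 3): e=[26,63,-16] → ·
    (4,1)@(9, 3): e=[28,51,-6] → ·
    (5,1)@(11, 3): e=[30,39,4] → #
    (9,1)@(19, 3): e=[38,-9,44] → ·
    (5,2)@(11, 5): e=[56,29,-12] → ·
  covered (12 px):
    · · · # # # # # # #
    · · · · · # # # # ·
    · · · · · · · # · ·
    · · · · · · · · · ·
    · · · · · · · · · ·
    · · · · · · · · · ·
    · · · · · · · · · ·
    · · · · · · · · · ·

Answer: 20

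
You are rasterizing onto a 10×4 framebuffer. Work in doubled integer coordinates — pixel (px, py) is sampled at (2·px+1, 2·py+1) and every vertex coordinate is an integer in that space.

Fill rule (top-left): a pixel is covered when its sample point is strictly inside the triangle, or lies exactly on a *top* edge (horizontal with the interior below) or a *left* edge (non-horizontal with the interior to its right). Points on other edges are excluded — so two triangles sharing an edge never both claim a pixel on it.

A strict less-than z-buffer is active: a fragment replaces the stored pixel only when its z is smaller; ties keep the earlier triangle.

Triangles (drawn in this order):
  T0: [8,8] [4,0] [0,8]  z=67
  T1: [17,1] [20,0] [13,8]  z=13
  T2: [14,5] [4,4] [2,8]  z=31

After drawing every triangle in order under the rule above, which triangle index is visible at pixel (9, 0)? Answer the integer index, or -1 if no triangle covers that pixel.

T0:
  2·area = 64  (B↔C swapped to make it positive)
  edge (8, 8)→(0, 8): d=(-8,0) right/bottom  bias=-1
  edge (0, 8)→(4, 0): d=(4,-8) top-left  bias=+0
  edge (4, 0)→(8, 8): d=(4,8) right/bottom  bias=-1
    (1,1)@(3, 3): e=[40,4,20] → #
    (2,1)@(5, 3): e=[40,20,4] → #
    (3,1)@(7, 3): e=[40,36,-12] → ·
    (1,2)@(3, 5): e=[24,12,28] → #
    (3,2)@(7, 5): e=[24,44,-4] → ·
    (0,3)@(1, 7): e=[8,4,52] → #
    (3,3)@(7, 7): e=[8,52,4] → #
    (4,3)@(9, 7): e=[8,68,-12] → ·
  covered (8 px):
    · · · · · · · · · ·
    · # # · · · · · · ·
    · # # · · · · · · ·
    # # # # · · · · · ·
T1:
  2·area = 17
  edge (17, 1)→(20, 0): d=(3,-1) top-left  bias=+0
  edge (20, 0)→(13, 8): d=(-7,8) right/bottom  bias=-1
  edge (13, 8)→(17, 1): d=(4,-7) top-left  bias=+0
    (8,0)@(17, 1): e=[0,17,0] → #  [on edge]
    (9,0)@(19, 1): e=[2,1,14] → #
    (5,1)@(11, 3): e=[0,51,-34] → ·  [on edge]
    (8,1)@(17, 3): e=[6,3,8] → #
    (9,1)@(19, 3): e=[8,-13,22] → ·
    (2,2)@(5, 5): e=[0,85,-68] → ·  [on edge]
    (7,2)@(15, 5): e=[10,5,2] → #
    (8,2)@(17, 5): e=[12,-11,16] → ·
    (7,3)@(15, 7): e=[16,-9,10] → ·
  covered (4 px):
    · · · · · · · · # #
    · · · · · · · · # ·
    · · · · · · · # · ·
    · · · · · · · · · ·
T2:
  2·area = 42  (B↔C swapped to make it positive)
  edge (14, 5)→(2, 8): d=(-12,3) right/bottom  bias=-1
  edge (2, 8)→(4, 4): d=(2,-4) top-left  bias=+0
  edge (4, 4)→(14, 5): d=(10,1) right/bottom  bias=-1
    (2,2)@(5, 5): e=[27,6,9] → #
    (3,2)@(7, 5): e=[21,14,7] → #
    (4,2)@(9, 5): e=[15,22,5] → #
    (5,2)@(11, 5): e=[9,30,3] → #
    (6,2)@(13, 5): e=[3,38,1] → #
    (7,2)@(15, 5): e=[-3,46,-1] → ·
    (1,3)@(3, 7): e=[9,2,31] → #
    (3,3)@(7, 7): e=[-3,18,27] → ·
    (4,3)@(9, 7): e=[-9,26,25] → ·
    (5,3)@(11, 7): e=[-15,34,23] → ·
    (6,3)@(13, 7): e=[-21,42,21] → ·
  covered (7 px):
    · · · · · · · · · ·
    · · · · · · · · · ·
    · · # # # # # · · ·
    · # # · · · · · · ·

Z-buffer (winner per pixel, '.' = empty):
  . . . . . . . . 1 1
  . 0 0 . . . . . 1 .
  . 0 2 2 2 2 2 1 . .
  0 2 2 0 . . . . . .

Final: 1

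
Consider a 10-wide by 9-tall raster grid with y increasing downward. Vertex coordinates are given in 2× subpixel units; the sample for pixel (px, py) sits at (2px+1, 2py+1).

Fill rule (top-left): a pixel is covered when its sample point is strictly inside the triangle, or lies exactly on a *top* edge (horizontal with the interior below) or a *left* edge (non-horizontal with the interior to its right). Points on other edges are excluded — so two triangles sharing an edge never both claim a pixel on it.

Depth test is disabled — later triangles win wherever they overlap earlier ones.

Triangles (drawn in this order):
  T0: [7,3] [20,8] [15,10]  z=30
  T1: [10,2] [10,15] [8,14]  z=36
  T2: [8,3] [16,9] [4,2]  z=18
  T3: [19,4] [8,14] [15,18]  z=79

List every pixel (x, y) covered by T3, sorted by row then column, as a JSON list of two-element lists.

T0:
  2·area = 51
  edge (7, 3)→(20, 8): d=(13,5) right/bottom  bias=-1
  edge (20, 8)→(15, 10): d=(-5,2) right/bottom  bias=-1
  edge (15, 10)→(7, 3): d=(-8,-7) top-left  bias=+0
    (3,1)@(7, 3): e=[0,51,0] → ·  [on edge]
    (5,2)@(11, 5): e=[6,33,12] → █
    (6,2)@(13, 5): e=[-4,29,26] → ·
    (5,3)@(11, 7): e=[32,23,-4] → ·
    (6,3)@(13, 7): e=[22,19,10] → █
    (7,3)@(15, 7): e=[12,15,24] → █
    (8,3)@(17, 7): e=[2,11,38] → █
    (9,3)@(19, 7): e=[-8,7,52] → ·
    (6,4)@(13, 9): e=[48,9,-6] → ·
    (7,4)@(15, 9): e=[38,5,8] → █
    (9,4)@(19, 9): e=[18,-3,36] → ·
    (7,5)@(15, 11): e=[64,-5,-8] → ·
  covered (6 px):
    · · · · · · · · · ·
    · · · · · · · · · ·
    · · · · · █ · · · ·
    · · · · · · █ █ █ ·
    · · · · · · · █ █ ·
    · · · · · · · · · ·
    · · · · · · · · · ·
    · · · · · · · · · ·
    · · · · · · · · · ·
T1:
  2·area = 26
  edge (10, 2)→(10, 15): d=(0,13) right/bottom  bias=-1
  edge (10, 15)→(8, 14): d=(-2,-1) top-left  bias=+0
  edge (8, 14)→(10, 2): d=(2,-12) top-left  bias=+0
    (4,4)@(9, 9): e=[13,11,2] → █
    (5,4)@(11, 9): e=[-13,13,26] → ·
    (4,5)@(9, 11): e=[13,7,6] → █
    (5,5)@(11, 11): e=[-13,9,30] → ·
    (4,6)@(9, 13): e=[13,3,10] → █
    (5,6)@(11, 13): e=[-13,5,34] → ·
    (4,7)@(9, 15): e=[13,-1,14] → ·
  covered (3 px):
    · · · · · · · · · ·
    · · · · · · · · · ·
    · · · · · · · · · ·
    · · · · · · · · · ·
    · · · · █ · · · · ·
    · · · · █ · · · · ·
    · · · · █ · · · · ·
    · · · · · · · · · ·
    · · · · · · · · · ·
T2:
  2·area = 16
  edge (8, 3)→(16, 9): d=(8,6) right/bottom  bias=-1
  edge (16, 9)→(4, 2): d=(-12,-7) top-left  bias=+0
  edge (4, 2)→(8, 3): d=(4,1) right/bottom  bias=-1
    (3,1)@(7, 3): e=[6,9,1] → █
    (4,1)@(9, 3): e=[-6,23,-1] → ·
    (3,2)@(7, 5): e=[22,-15,9] → ·
    (6,3)@(13, 7): e=[2,3,11] → █
    (7,3)@(15, 7): e=[-10,17,9] → ·
    (6,4)@(13, 9): e=[18,-21,19] → ·
  covered (2 px):
    · · · · · · · · · ·
    · · · █ · · · · · ·
    · · · · · · · · · ·
    · · · · · · █ · · ·
    · · · · · · · · · ·
    · · · · · · · · · ·
    · · · · · · · · · ·
    · · · · · · · · · ·
    · · · · · · · · · ·
T3:
  2·area = 114  (B↔C swapped to make it positive)
  edge (19, 4)→(15, 18): d=(-4,14) right/bottom  bias=-1
  edge (15, 18)→(8, 14): d=(-7,-4) top-left  bias=+0
  edge (8, 14)→(19, 4): d=(11,-10) top-left  bias=+0
    (8,3)@(17, 7): e=[16,85,13] → █
    (9,3)@(19, 7): e=[-12,93,33] → ·
    (7,4)@(15, 9): e=[36,63,15] → █
    (9,4)@(19, 9): e=[-20,79,55] → ·
    (6,5)@(13, 11): e=[56,41,17] → █
    (8,5)@(17, 11): e=[0,57,57] → ·  [on edge]
    (5,6)@(11, 13): e=[76,19,19] → █
    (8,6)@(17, 13): e=[-8,43,79] → ·
    (5,7)@(11, 15): e=[68,5,41] → █
    (8,7)@(17, 15): e=[-16,29,101] → ·
    (5,8)@(11, 17): e=[60,-9,63] → ·
    (6,8)@(13, 17): e=[32,-1,83] → ·
  covered (12 px):
    · · · · · · · · · ·
    · · · · · · · · · ·
    · · · · · · · · · ·
    · · · · · · · · █ ·
    · · · · · · · █ █ ·
    · · · · · · █ █ · ·
    · · · · · █ █ █ · ·
    · · · · · █ █ █ · ·
    · · · · · · · █ · ·

Result: [[8,3],[7,4],[8,4],[6,5],[7,5],[5,6],[6,6],[7,6],[5,7],[6,7],[7,7],[7,8]]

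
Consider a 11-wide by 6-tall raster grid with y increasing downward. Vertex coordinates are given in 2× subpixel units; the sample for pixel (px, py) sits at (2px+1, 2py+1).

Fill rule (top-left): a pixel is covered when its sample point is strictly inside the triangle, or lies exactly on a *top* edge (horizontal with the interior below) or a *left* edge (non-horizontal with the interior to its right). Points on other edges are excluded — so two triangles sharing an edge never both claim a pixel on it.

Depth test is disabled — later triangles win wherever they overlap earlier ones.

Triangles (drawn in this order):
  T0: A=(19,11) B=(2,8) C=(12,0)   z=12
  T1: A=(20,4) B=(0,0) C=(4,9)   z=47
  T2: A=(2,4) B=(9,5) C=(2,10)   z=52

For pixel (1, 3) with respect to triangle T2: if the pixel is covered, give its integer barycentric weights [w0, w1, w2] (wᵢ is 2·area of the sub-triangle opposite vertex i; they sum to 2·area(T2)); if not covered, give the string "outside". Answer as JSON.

T0:
  2·area = 166
  edge (19, 11)→(2, 8): d=(-17,-3) top-left  bias=+0
  edge (2, 8)→(12, 0): d=(10,-8) top-left  bias=+0
  edge (12, 0)→(19, 11): d=(7,11) right/bottom  bias=-1
    (5,0)@(11, 1): e=[146,2,18] → █
    (6,0)@(13, 1): e=[152,18,-4] → ·
    (4,1)@(9, 3): e=[106,6,54] → █
    (6,1)@(13, 3): e=[118,38,10] → █
    (7,1)@(15, 3): e=[124,54,-12] → ·
    (3,2)@(7, 5): e=[66,10,90] → █
    (7,2)@(15, 5): e=[90,74,2] → █
    (8,2)@(17, 5): e=[96,90,-20] → ·
    (2,3)@(5, 7): e=[26,14,126] → █
    (8,3)@(17, 7): e=[62,110,-6] → ·
    (2,4)@(5, 9): e=[-8,34,140] → ·
    (3,4)@(7, 9): e=[-2,50,118] → ·
    (9,5)@(19, 11): e=[0,166,0] → ·  [on edge]
  covered (20 px):
    · · · · · █ · · · · ·
    · · · · █ █ █ · · · ·
    · · · █ █ █ █ █ · · ·
    · · █ █ █ █ █ █ · · ·
    · · · · █ █ █ █ █ · ·
    · · · · · · · · · · ·
T1:
  2·area = 164  (B↔C swapped to make it positive)
  edge (20, 4)→(4, 9): d=(-16,5) right/bottom  bias=-1
  edge (4, 9)→(0, 0): d=(-4,-9) top-left  bias=+0
  edge (0, 0)→(20, 4): d=(20,4) right/bottom  bias=-1
    (0,0)@(1, 1): e=[143,5,16] → █
    (1,0)@(3, 1): e=[133,23,8] → █
    (2,0)@(5, 1): e=[123,41,0] → ·  [on edge]
    (0,1)@(1, 3): e=[111,-3,56] → ·
    (1,1)@(3, 3): e=[101,15,48] → █
    (2,1)@(5, 3): e=[91,33,40] → █
    (3,1)@(7, 3): e=[81,51,32] → █
    (4,1)@(9, 3): e=[71,69,24] → █
    (5,1)@(11, 3): e=[61,87,16] → █
    (6,1)@(13, 3): e=[51,105,8] → █
    (7,1)@(15, 3): e=[41,123,0] → ·  [on edge]
    (1,2)@(3, 5): e=[69,7,88] → █
  covered (18 px):
    █ █ · · · · · · · · ·
    · █ █ █ █ █ █ · · · ·
    · █ █ █ █ █ █ █ · · ·
    · · █ █ █ · · · · · ·
    · · · · · · · · · · ·
    · · · · · · · · · · ·
T2:
  2·area = 42
  edge (2, 4)→(9, 5): d=(7,1) right/bottom  bias=-1
  edge (9, 5)→(2, 10): d=(-7,5) right/bottom  bias=-1
  edge (2, 10)→(2, 4): d=(0,-6) top-left  bias=+0
    (1,2)@(3, 5): e=[6,30,6] → █
    (2,2)@(5, 5): e=[4,20,18] → █
    (3,2)@(7, 5): e=[2,10,30] → █
    (4,2)@(9, 5): e=[0,0,42] → ·  [on edge]
    (1,3)@(3, 7): e=[20,16,6] → █
    (3,3)@(7, 7): e=[16,-4,30] → ·
    (1,4)@(3, 9): e=[34,2,6] → █
    (2,4)@(5, 9): e=[32,-8,18] → ·
    (1,5)@(3, 11): e=[48,-12,6] → ·
  covered (6 px):
    · · · · · · · · · · ·
    · · · · · · · · · · ·
    · █ █ █ · · · · · · ·
    · █ █ · · · · · · · ·
    · █ · · · · · · · · ·
    · · · · · · · · · · ·

Answer: [16,6,20]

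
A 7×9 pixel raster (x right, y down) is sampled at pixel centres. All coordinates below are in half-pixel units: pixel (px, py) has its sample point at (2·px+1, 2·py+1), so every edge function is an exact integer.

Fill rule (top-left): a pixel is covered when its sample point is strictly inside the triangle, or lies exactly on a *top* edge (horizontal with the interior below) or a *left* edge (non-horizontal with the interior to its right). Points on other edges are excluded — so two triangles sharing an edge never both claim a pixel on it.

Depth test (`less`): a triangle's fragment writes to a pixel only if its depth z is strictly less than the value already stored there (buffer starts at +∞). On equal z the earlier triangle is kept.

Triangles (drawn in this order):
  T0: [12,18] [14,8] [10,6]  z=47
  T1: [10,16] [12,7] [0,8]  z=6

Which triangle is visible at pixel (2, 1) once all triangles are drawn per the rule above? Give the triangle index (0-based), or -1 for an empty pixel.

T0:
  2·area = 44  (B↔C swapped to make it positive)
  edge (12, 18)→(10, 6): d=(-2,-12) top-left  bias=+0
  edge (10, 6)→(14, 8): d=(4,2) right/bottom  bias=-1
  edge (14, 8)→(12, 18): d=(-2,10) right/bottom  bias=-1
    (5,3)@(11, 7): e=[10,2,32] → #
    (6,3)@(13, 7): e=[34,-2,12] → ·
    (5,4)@(11, 9): e=[6,10,28] → #
    (6,4)@(13, 9): e=[30,6,8] → #
    (5,5)@(11, 11): e=[2,18,24] → #
    (5,6)@(11, 13): e=[-2,26,20] → ·
    (6,6)@(13, 13): e=[22,22,0] → ·  [on edge]
  covered (5 px):
    · · · · · · ·
    · · · · · · ·
    · · · · · · ·
    · · · · · # ·
    · · · · · # #
    · · · · · # #
    · · · · · · ·
    · · · · · · ·
    · · · · · · ·
T1:
  2·area = 106  (B↔C swapped to make it positive)
  edge (10, 16)→(0, 8): d=(-10,-8) top-left  bias=+0
  edge (0, 8)→(12, 7): d=(12,-1) top-left  bias=+0
  edge (12, 7)→(10, 16): d=(-2,9) right/bottom  bias=-1
    (1,4)@(3, 9): e=[14,15,77] → #
    (2,4)@(5, 9): e=[30,17,59] → #
    (3,4)@(7, 9): e=[46,19,41] → #
    (4,4)@(9, 9): e=[62,21,23] → #
    (5,4)@(11, 9): e=[78,23,5] → #
    (6,4)@(13, 9): e=[94,25,-13] → ·
    (1,5)@(3, 11): e=[-6,39,73] → ·
    (2,5)@(5, 11): e=[10,41,55] → #
    (6,5)@(13, 11): e=[74,49,-17] → ·
    (2,6)@(5, 13): e=[-10,65,51] → ·
    (3,6)@(7, 13): e=[6,67,33] → #
    (5,6)@(11, 13): e=[38,71,-3] → ·
  covered (12 px):
    · · · · · · ·
    · · · · · · ·
    · · · · · · ·
    · · · · · · ·
    · # # # # # ·
    · · # # # # ·
    · · · # # · ·
    · · · · # · ·
    · · · · · · ·

Z-buffer (winner per pixel, '.' = empty):
  . . . . . . .
  . . . . . . .
  . . . . . . .
  . . . . . 0 .
  . 1 1 1 1 1 0
  . . 1 1 1 1 0
  . . . 1 1 . .
  . . . . 1 . .
  . . . . . . .

Result: -1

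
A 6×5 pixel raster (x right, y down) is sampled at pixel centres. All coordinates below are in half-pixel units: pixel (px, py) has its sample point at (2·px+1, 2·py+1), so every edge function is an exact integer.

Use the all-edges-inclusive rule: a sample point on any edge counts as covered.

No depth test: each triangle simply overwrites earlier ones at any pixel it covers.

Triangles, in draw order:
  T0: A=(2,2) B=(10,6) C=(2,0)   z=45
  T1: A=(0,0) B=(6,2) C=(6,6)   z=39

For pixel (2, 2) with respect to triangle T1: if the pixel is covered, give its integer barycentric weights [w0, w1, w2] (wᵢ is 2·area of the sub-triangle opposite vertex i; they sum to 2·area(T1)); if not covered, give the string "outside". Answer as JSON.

T0:
  2·area = 16  (B↔C swapped to make it positive)
  edge (2, 2)→(2, 0): d=(0,-2) inclusive
  edge (2, 0)→(10, 6): d=(8,6) inclusive
  edge (10, 6)→(2, 2): d=(-8,-4) inclusive
    (1,0)@(3, 1): e=[2,2,12] → #
    (2,0)@(5, 1): e=[6,-10,20] → ·
    (1,1)@(3, 3): e=[2,18,-4] → ·
    (2,1)@(5, 3): e=[6,6,4] → #
    (3,1)@(7, 3): e=[10,-6,12] → ·
    (2,2)@(5, 5): e=[6,22,-12] → ·
  covered (2 px):
    · # · · · ·
    · · # · · ·
    · · · · · ·
    · · · · · ·
    · · · · · ·
T1:
  2·area = 24
  edge (0, 0)→(6, 2): d=(6,2) inclusive
  edge (6, 2)→(6, 6): d=(0,4) inclusive
  edge (6, 6)→(0, 0): d=(-6,-6) inclusive
    (0,0)@(1, 1): e=[4,20,0] → #  [on edge]
    (1,0)@(3, 1): e=[0,12,12] → #  [on edge]
    (2,0)@(5, 1): e=[-4,4,24] → ·
    (0,1)@(1, 3): e=[16,20,-12] → ·
    (1,1)@(3, 3): e=[12,12,0] → #  [on edge]
    (2,1)@(5, 3): e=[8,4,12] → #
    (3,1)@(7, 3): e=[4,-4,24] → ·
    (4,1)@(9, 3): e=[0,-12,36] → ·  [on edge]
    (1,2)@(3, 5): e=[24,12,-12] → ·
    (2,2)@(5, 5): e=[20,4,0] → #  [on edge]
    (3,2)@(7, 5): e=[16,-4,12] → ·
    (2,3)@(5, 7): e=[32,4,-12] → ·
    (3,3)@(7, 7): e=[28,-4,0] → ·  [on edge]
    (4,4)@(9, 9): e=[36,-12,0] → ·  [on edge]
  covered (5 px):
    # # · · · ·
    · # # · · ·
    · · # · · ·
    · · · · · ·
    · · · · · ·

Answer: [4,0,20]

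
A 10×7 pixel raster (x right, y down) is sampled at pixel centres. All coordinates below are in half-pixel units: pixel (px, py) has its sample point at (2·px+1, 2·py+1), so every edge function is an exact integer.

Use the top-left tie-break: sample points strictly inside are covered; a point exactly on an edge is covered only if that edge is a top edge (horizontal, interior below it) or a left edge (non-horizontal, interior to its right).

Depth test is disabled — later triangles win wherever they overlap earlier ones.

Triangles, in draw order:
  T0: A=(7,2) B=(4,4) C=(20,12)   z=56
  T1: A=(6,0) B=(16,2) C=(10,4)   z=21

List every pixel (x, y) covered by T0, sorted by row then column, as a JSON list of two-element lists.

T0:
  2·area = 56  (B↔C swapped to make it positive)
  edge (7, 2)→(20, 12): d=(13,10) right/bottom  bias=-1
  edge (20, 12)→(4, 4): d=(-16,-8) top-left  bias=+0
  edge (4, 4)→(7, 2): d=(3,-2) top-left  bias=+0
    (3,1)@(7, 3): e=[13,40,3] → █
    (4,1)@(9, 3): e=[-7,56,7] → ·
    (3,2)@(7, 5): e=[39,8,9] → █
    (4,2)@(9, 5): e=[19,24,13] → █
    (5,2)@(11, 5): e=[-1,40,17] → ·
    (3,3)@(7, 7): e=[65,-24,15] → ·
    (4,3)@(9, 7): e=[45,-8,19] → ·
    (5,3)@(11, 7): e=[25,8,23] → █
    (6,3)@(13, 7): e=[5,24,27] → █
    (7,3)@(15, 7): e=[-15,40,31] → ·
    (5,4)@(11, 9): e=[51,-24,29] → ·
    (6,4)@(13, 9): e=[31,-8,33] → ·
  covered (6 px):
    · · · · · · · · · ·
    · · · █ · · · · · ·
    · · · █ █ · · · · ·
    · · · · · █ █ · · ·
    · · · · · · · █ · ·
    · · · · · · · · · ·
    · · · · · · · · · ·
T1:
  2·area = 32
  edge (6, 0)→(16, 2): d=(10,2) right/bottom  bias=-1
  edge (16, 2)→(10, 4): d=(-6,2) right/bottom  bias=-1
  edge (10, 4)→(6, 0): d=(-4,-4) top-left  bias=+0
    (3,0)@(7, 1): e=[8,24,0] → █  [on edge]
    (4,0)@(9, 1): e=[4,20,8] → █
    (5,0)@(11, 1): e=[0,16,16] → ·  [on edge]
    (9,0)@(19, 1): e=[-16,0,48] → ·  [on edge]
    (3,1)@(7, 3): e=[28,12,-8] → ·
    (4,1)@(9, 3): e=[24,8,0] → █  [on edge]
    (5,1)@(11, 3): e=[20,4,8] → █
    (6,1)@(13, 3): e=[16,0,16] → ·  [on edge]
    (3,2)@(7, 5): e=[48,0,-16] → ·  [on edge]
    (4,2)@(9, 5): e=[44,-4,-8] → ·
    (5,2)@(11, 5): e=[40,-8,0] → ·  [on edge]
    (0,3)@(1, 7): e=[80,0,-48] → ·  [on edge]
    (6,3)@(13, 7): e=[56,-24,0] → ·  [on edge]
    (7,4)@(15, 9): e=[72,-40,0] → ·  [on edge]
    (8,5)@(17, 11): e=[88,-56,0] → ·  [on edge]
    (9,6)@(19, 13): e=[104,-72,0] → ·  [on edge]
  covered (4 px):
    · · · █ █ · · · · ·
    · · · · █ █ · · · ·
    · · · · · · · · · ·
    · · · · · · · · · ·
    · · · · · · · · · ·
    · · · · · · · · · ·
    · · · · · · · · · ·

Answer: [[3,1],[3,2],[4,2],[5,3],[6,3],[7,4]]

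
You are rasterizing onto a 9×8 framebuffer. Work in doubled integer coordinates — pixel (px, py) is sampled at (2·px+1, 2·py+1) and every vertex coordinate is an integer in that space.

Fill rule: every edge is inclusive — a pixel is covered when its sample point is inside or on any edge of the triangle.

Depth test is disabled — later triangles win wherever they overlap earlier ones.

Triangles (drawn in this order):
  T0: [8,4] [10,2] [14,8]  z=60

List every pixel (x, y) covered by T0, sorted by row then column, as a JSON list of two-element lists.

T0:
  2·area = 20
  edge (8, 4)→(10, 2): d=(2,-2) inclusive
  edge (10, 2)→(14, 8): d=(4,6) inclusive
  edge (14, 8)→(8, 4): d=(-6,-4) inclusive
    (5,0)@(11, 1): e=[0,-10,30] → ·  [on edge]
    (4,1)@(9, 3): e=[0,10,10] → #  [on edge]
    (5,1)@(11, 3): e=[4,-2,18] → ·
    (3,2)@(7, 5): e=[0,30,-10] → ·  [on edge]
    (4,2)@(9, 5): e=[4,18,-2] → ·
    (5,2)@(11, 5): e=[8,6,6] → #
    (6,2)@(13, 5): e=[12,-6,14] → ·
    (2,3)@(5, 7): e=[0,50,-30] → ·  [on edge]
    (5,3)@(11, 7): e=[12,14,-6] → ·
    (6,3)@(13, 7): e=[16,2,2] → #
    (7,3)@(15, 7): e=[20,-10,10] → ·
    (1,4)@(3, 9): e=[0,70,-50] → ·  [on edge]
    (0,5)@(1, 11): e=[0,90,-70] → ·  [on edge]
  covered (3 px):
    · · · · · · · · ·
    · · · · # · · · ·
    · · · · · # · · ·
    · · · · · · # · ·
    · · · · · · · · ·
    · · · · · · · · ·
    · · · · · · · · ·
    · · · · · · · · ·

Answer: [[4,1],[5,2],[6,3]]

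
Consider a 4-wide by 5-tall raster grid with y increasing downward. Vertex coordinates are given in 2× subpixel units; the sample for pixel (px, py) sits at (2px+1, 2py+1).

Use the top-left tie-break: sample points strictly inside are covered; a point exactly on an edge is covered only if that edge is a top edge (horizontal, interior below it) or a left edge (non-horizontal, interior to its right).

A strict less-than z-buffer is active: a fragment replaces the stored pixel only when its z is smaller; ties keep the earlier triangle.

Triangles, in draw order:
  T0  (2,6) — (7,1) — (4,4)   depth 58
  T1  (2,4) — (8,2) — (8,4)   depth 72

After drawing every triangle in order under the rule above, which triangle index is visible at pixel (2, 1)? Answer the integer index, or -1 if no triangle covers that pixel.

T0:
  degenerate (2·area = 0) — covers nothing
T1:
  2·area = 12
  edge (2, 4)→(8, 2): d=(6,-2) top-left  bias=+0
  edge (8, 2)→(8, 4): d=(0,2) right/bottom  bias=-1
  edge (8, 4)→(2, 4): d=(-6,0) right/bottom  bias=-1
    (2,1)@(5, 3): e=[0,6,6] → X  [on edge]
    (3,1)@(7, 3): e=[4,2,6] → X
    (2,2)@(5, 5): e=[12,6,-6] → .
    (3,2)@(7, 5): e=[16,2,-6] → .
  covered (2 px):
    . . . .
    . . X X
    . . . .
    . . . .
    . . . .

Z-buffer (winner per pixel, '.' = empty):
  . . . .
  . . 1 1
  . . . .
  . . . .
  . . . .

Final: 1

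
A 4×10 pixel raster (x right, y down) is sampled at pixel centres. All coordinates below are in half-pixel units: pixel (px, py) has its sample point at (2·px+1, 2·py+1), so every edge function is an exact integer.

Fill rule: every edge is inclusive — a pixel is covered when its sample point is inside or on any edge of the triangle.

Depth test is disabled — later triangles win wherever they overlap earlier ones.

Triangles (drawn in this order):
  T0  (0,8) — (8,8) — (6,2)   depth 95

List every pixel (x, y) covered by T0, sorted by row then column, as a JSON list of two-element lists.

T0:
  2·area = 48  (B↔C swapped to make it positive)
  edge (0, 8)→(6, 2): d=(6,-6) inclusive
  edge (6, 2)→(8, 8): d=(2,6) inclusive
  edge (8, 8)→(0, 8): d=(-8,0) inclusive
    (3,0)@(7, 1): e=[0,-8,56] → ·  [on edge]
    (2,1)@(5, 3): e=[0,8,40] → #  [on edge]
    (3,1)@(7, 3): e=[12,-4,40] → ·
    (1,2)@(3, 5): e=[0,24,24] → #  [on edge]
    (3,2)@(7, 5): e=[24,0,24] → #  [on edge]
    (0,3)@(1, 7): e=[0,40,8] → #  [on edge]
    (0,4)@(1, 9): e=[12,44,-8] → ·
    (1,4)@(3, 9): e=[24,32,-8] → ·
    (2,4)@(5, 9): e=[36,20,-8] → ·
    (3,4)@(7, 9): e=[48,8,-8] → ·
  covered (8 px):
    · · · ·
    · · # ·
    · # # #
    # # # #
    · · · ·
    · · · ·
    · · · ·
    · · · ·
    · · · ·
    · · · ·

Answer: [[2,1],[1,2],[2,2],[3,2],[0,3],[1,3],[2,3],[3,3]]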